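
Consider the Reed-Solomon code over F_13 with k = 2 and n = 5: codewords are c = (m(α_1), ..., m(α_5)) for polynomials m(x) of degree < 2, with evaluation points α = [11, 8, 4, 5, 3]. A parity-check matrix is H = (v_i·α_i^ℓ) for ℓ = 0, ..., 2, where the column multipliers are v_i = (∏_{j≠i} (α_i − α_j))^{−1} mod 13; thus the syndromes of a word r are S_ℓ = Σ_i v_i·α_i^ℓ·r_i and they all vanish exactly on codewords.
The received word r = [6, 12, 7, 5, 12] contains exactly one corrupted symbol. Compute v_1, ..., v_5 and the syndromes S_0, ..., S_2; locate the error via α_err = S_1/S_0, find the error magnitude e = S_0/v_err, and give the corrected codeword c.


S = (8, 11, 7), error at position 5, error magnitude e = 3, c = [6, 12, 7, 5, 9].

Step 1: column multipliers v_i = (∏_{j≠i}(α_i − α_j))^{−1} mod 13.
  i = 1 (α = 11): (11−8)(11−4)(11−5)(11−3) = 3·7·6·8 = 1008 ≡ 7, so v_1 = 7^{−1} = 2 (mod 13).
  i = 2 (α = 8): (8−11)(8−4)(8−5)(8−3) = (−3)·4·3·5 = −180 ≡ 2, so v_2 = 2^{−1} = 7 (mod 13).
  i = 3 (α = 4): (4−11)(4−8)(4−5)(4−3) = (−7)·(−4)·(−1)·1 = −28 ≡ 11, so v_3 = 11^{−1} = 6 (mod 13).
  i = 4 (α = 5): (5−11)(5−8)(5−4)(5−3) = (−6)·(−3)·1·2 = 36 ≡ 10, so v_4 = 10^{−1} = 4 (mod 13).
  i = 5 (α = 3): (3−11)(3−8)(3−4)(3−5) = (−8)·(−5)·(−1)·(−2) = 80 ≡ 2, so v_5 = 2^{−1} = 7 (mod 13).
  v = [2, 7, 6, 4, 7].
Step 2: syndromes of r = [6, 12, 7, 5, 12] (all sums mod 13).
  S_0 = Σ v_i r_i = 2·6 + 7·12 + 6·7 + 4·5 + 7·12 = 242 ≡ 8.
  S_1 = Σ v_i α_i r_i = 2·11·6 + 7·8·12 + 6·4·7 + 4·5·5 + 7·3·12 = 1324 ≡ 11.
  α_i^2 mod 13 = [4, 12, 3, 12, 9].
  S_2 = Σ v_i α_i^2 r_i = 2·4·6 + 7·12·12 + 6·3·7 + 4·12·5 + 7·9·12 = 2178 ≡ 7.
  S = (8, 11, 7) ≠ 0, so r is not a codeword (an error is present).
Step 3: locate the error. For a single error e at position i, S_ℓ = v_i·e·α_i^ℓ, so α_err = S_1/S_0.
  S_0^{−1} = 8^{−1} = 5 (mod 13), so α_err = 11·5 = 55 ≡ 3 = α_5. Error position i = 5.
  Consistency check: S_2/S_1 = 7·6 = 42 ≡ 3 = α_err ✓ (single-error assumption holds).
Step 4: error magnitude e = S_0/v_5 = S_0·∏_{j≠5}(α_5 − α_j) = 8·2 = 16 ≡ 3 (mod 13).
Step 5: correct position 5: c_5 = r_5 − e = 12 − 3 ≡ 9 (mod 13). Hence c = [6, 12, 7, 5, 9].
  Check: interpolating c through the α_i gives m(x) = 2 + 11·x (degree < 2) with m(α_i) = c_i for every i, so c is indeed a codeword.


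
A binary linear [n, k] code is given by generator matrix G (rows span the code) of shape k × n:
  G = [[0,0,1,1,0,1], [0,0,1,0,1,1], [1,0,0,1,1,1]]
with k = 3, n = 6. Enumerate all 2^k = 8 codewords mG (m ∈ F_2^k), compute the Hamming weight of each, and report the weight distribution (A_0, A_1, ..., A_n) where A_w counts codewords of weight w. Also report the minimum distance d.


Weight distribution: A_0 = 1, A_2 = 2, A_3 = 4, A_4 = 1. Minimum distance d = 2.

Enumerate all 2^3 = 8 messages m ∈ F_2^3.
For each, compute codeword c = mG in F_2^6, then tally its weight.
  m = 000 → c = 000000, weight = 0.
  m = 100 → c = 001101, weight = 3.
  m = 010 → c = 001011, weight = 3.
  m = 110 → c = 000110, weight = 2.
  m = 001 → c = 100111, weight = 4.
  m = 101 → c = 101010, weight = 3.
  m = 011 → c = 101100, weight = 3.
  m = 111 → c = 100001, weight = 2.
Tally weights:
  weight 0: 1 codewords.
  weight 2: 2 codewords.
  weight 3: 4 codewords.
  weight 4: 1 codewords.
Minimum distance d = smallest w > 0 with A_w > 0 = 2.
Sanity: Σ A_w = 8 = 2^3 = 8 ✓.


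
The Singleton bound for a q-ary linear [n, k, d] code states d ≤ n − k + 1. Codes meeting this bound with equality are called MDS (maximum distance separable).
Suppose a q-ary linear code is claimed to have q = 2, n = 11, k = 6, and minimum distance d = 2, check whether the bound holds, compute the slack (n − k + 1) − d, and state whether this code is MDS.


Singleton RHS = n − k + 1 = 6, slack = 4, bound satisfied, not MDS.

Singleton bound: d ≤ n − k + 1.
Here n = 11, k = 6, so n − k + 1 = 6.
Given d = 2, check d ≤ 6: YES.
Slack = (n − k + 1) − d = 4.
The code is NOT MDS (slack = 4 > 0).
Description: the claimed parameters are [11, 6, 2]_2; such a code would be non-MDS.


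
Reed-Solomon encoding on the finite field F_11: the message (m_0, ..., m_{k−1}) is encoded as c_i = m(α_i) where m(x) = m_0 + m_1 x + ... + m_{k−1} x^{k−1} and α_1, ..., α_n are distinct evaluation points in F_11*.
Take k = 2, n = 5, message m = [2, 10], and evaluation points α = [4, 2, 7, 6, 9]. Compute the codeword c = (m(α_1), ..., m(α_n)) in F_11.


c = [9, 0, 6, 7, 4]

Message polynomial: m(x) = 2 + 10·x (mod 11).
For each evaluation point α_i, compute m(α_i) mod 11:
  α_1 = 4: Horner steps 10 → 9, so m(4) = 9.
  α_2 = 2: Horner steps 10 → 0, so m(2) = 0.
  α_3 = 7: Horner steps 10 → 6, so m(7) = 6.
  α_4 = 6: Horner steps 10 → 7, so m(6) = 7.
  α_5 = 9: Horner steps 10 → 4, so m(9) = 4.
Codeword c = [9, 0, 6, 7, 4] ∈ F_11^5.


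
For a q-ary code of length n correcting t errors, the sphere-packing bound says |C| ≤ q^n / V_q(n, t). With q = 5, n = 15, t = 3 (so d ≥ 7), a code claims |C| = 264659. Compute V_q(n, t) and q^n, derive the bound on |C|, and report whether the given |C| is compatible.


V_q(n, t) = 30861, q^n = 30517578125, Hamming bound = 988871, |C| = 264659 ≤ bound (satisfied).

Step 1: Compute V_q(n, t) = Σ_{j=0}^3 C(n, j) (q−1)^j.
  j = 0: C(15,0)·(4)^0 = 1·1 = 1.
  j = 1: C(15,1)·(4)^1 = 15·4 = 60.
  j = 2: C(15,2)·(4)^2 = 105·16 = 1680.
  j = 3: C(15,3)·(4)^3 = 455·64 = 29120.
  V_q(n, t) = 1 + 60 + 1680 + 29120 = 30861.
Step 2: q^n = 5^15 = 30517578125.
Step 3: Hamming bound ⌊q^n / V_q(n,t)⌋ = ⌊30517578125/30861⌋ = 988871.
Step 4: Compare |C| = 264659 to 988871: satisfied.
The claimed |C| lies below the Hamming bound.


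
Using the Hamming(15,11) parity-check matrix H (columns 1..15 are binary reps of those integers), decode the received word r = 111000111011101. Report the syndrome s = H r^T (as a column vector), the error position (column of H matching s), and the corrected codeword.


s = (0, 0, 1, 1)^T, error position = 3, corrected codeword c = 110000111011101

Compute s = H r^T mod 2 one row at a time:
  s_1 = 1 + 1 + 0 + 1 + 1 + 1 + 0 + 1 = 6 ≡ 0 (mod 2).
  s_2 = 0 + 0 + 0 + 1 + 1 + 1 + 0 + 1 = 4 ≡ 0 (mod 2).
  s_3 = 1 + 1 + 0 + 1 + 0 + 1 + 0 + 1 = 5 ≡ 1 (mod 2).
  s_4 = 1 + 1 + 0 + 1 + 1 + 1 + 1 + 1 = 7 ≡ 1 (mod 2).
s = (0, 0, 1, 1)^T — this equals column 3 of H (binary 0011), so error is at position 3.
Correct: flip bit 3 of r = 111000111011101 to get c = 110000111011101.


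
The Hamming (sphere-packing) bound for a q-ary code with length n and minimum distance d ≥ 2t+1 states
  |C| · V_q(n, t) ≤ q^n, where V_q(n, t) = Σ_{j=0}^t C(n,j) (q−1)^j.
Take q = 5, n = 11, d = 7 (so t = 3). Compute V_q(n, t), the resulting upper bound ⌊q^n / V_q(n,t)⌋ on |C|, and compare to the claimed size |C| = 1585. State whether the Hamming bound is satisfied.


V_q(n, t) = 11485, q^n = 48828125, Hamming bound = 4251, |C| = 1585 ≤ bound (satisfied).

Step 1: Compute V_q(n, t) = Σ_{j=0}^3 C(n, j) (q−1)^j.
  j = 0: C(11,0)·(4)^0 = 1·1 = 1.
  j = 1: C(11,1)·(4)^1 = 11·4 = 44.
  j = 2: C(11,2)·(4)^2 = 55·16 = 880.
  j = 3: C(11,3)·(4)^3 = 165·64 = 10560.
  V_q(n, t) = 1 + 44 + 880 + 10560 = 11485.
Step 2: q^n = 5^11 = 48828125.
Step 3: Hamming bound ⌊q^n / V_q(n,t)⌋ = ⌊48828125/11485⌋ = 4251.
Step 4: Compare |C| = 1585 to 4251: satisfied.
The claimed |C| lies below the Hamming bound.


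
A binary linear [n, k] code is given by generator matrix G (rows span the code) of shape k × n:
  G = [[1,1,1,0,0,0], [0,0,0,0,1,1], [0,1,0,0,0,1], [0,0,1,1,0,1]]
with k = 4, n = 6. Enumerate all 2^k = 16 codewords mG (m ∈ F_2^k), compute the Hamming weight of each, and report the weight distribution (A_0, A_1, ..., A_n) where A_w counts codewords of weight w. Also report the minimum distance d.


Weight distribution: A_0 = 1, A_2 = 4, A_3 = 6, A_4 = 3, A_5 = 2. Minimum distance d = 2.

Enumerate all 2^4 = 16 messages m ∈ F_2^4.
For each, compute codeword c = mG in F_2^6, then tally its weight.
  m = 0000 → c = 000000, weight = 0.
  m = 1000 → c = 111000, weight = 3.
  m = 0100 → c = 000011, weight = 2.
  m = 1100 → c = 111011, weight = 5.
  m = 0010 → c = 010001, weight = 2.
  m = 1010 → c = 101001, weight = 3.
  m = 0110 → c = 010010, weight = 2.
  m = 1110 → c = 101010, weight = 3.
  m = 0001 → c = 001101, weight = 3.
  m = 1001 → c = 110101, weight = 4.
  m = 0101 → c = 001110, weight = 3.
  m = 1101 → c = 110110, weight = 4.
  m = 0011 → c = 011100, weight = 3.
  m = 1011 → c = 100100, weight = 2.
  m = 0111 → c = 011111, weight = 5.
  m = 1111 → c = 100111, weight = 4.
Tally weights:
  weight 0: 1 codewords.
  weight 2: 4 codewords.
  weight 3: 6 codewords.
  weight 4: 3 codewords.
  weight 5: 2 codewords.
Minimum distance d = smallest w > 0 with A_w > 0 = 2.
Sanity: Σ A_w = 16 = 2^4 = 16 ✓.


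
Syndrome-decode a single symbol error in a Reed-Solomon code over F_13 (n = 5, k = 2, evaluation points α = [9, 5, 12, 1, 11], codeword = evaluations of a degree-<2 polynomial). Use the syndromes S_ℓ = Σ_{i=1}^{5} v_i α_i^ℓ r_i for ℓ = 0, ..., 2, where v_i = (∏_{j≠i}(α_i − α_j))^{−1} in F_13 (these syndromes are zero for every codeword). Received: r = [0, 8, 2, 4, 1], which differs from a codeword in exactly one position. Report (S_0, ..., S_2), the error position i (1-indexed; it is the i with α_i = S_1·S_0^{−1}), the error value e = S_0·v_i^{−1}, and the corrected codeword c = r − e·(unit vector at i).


S = (4, 10, 12), error at position 1, error magnitude e = 1, c = [12, 8, 2, 4, 1].

Step 1: column multipliers v_i = (∏_{j≠i}(α_i − α_j))^{−1} mod 13.
  i = 1 (α = 9): (9−5)(9−12)(9−1)(9−11) = 4·(−3)·8·(−2) = 192 ≡ 10, so v_1 = 10^{−1} = 4 (mod 13).
  i = 2 (α = 5): (5−9)(5−12)(5−1)(5−11) = (−4)·(−7)·4·(−6) = −672 ≡ 4, so v_2 = 4^{−1} = 10 (mod 13).
  i = 3 (α = 12): (12−9)(12−5)(12−1)(12−11) = 3·7·11·1 = 231 ≡ 10, so v_3 = 10^{−1} = 4 (mod 13).
  i = 4 (α = 1): (1−9)(1−5)(1−12)(1−11) = (−8)·(−4)·(−11)·(−10) = 3520 ≡ 10, so v_4 = 10^{−1} = 4 (mod 13).
  i = 5 (α = 11): (11−9)(11−5)(11−12)(11−1) = 2·6·(−1)·10 = −120 ≡ 10, so v_5 = 10^{−1} = 4 (mod 13).
  v = [4, 10, 4, 4, 4].
Step 2: syndromes of r = [0, 8, 2, 4, 1] (all sums mod 13).
  S_0 = Σ v_i r_i = 4·0 + 10·8 + 4·2 + 4·4 + 4·1 = 108 ≡ 4.
  S_1 = Σ v_i α_i r_i = 4·9·0 + 10·5·8 + 4·12·2 + 4·1·4 + 4·11·1 = 556 ≡ 10.
  α_i^2 mod 13 = [3, 12, 1, 1, 4].
  S_2 = Σ v_i α_i^2 r_i = 4·3·0 + 10·12·8 + 4·1·2 + 4·1·4 + 4·4·1 = 1000 ≡ 12.
  S = (4, 10, 12) ≠ 0, so r is not a codeword (an error is present).
Step 3: locate the error. For a single error e at position i, S_ℓ = v_i·e·α_i^ℓ, so α_err = S_1/S_0.
  S_0^{−1} = 4^{−1} = 10 (mod 13), so α_err = 10·10 = 100 ≡ 9 = α_1. Error position i = 1.
  Consistency check: S_2/S_1 = 12·4 = 48 ≡ 9 = α_err ✓ (single-error assumption holds).
Step 4: error magnitude e = S_0/v_1 = S_0·∏_{j≠1}(α_1 − α_j) = 4·10 = 40 ≡ 1 (mod 13).
Step 5: correct position 1: c_1 = r_1 − e = 0 − 1 ≡ 12 (mod 13). Hence c = [12, 8, 2, 4, 1].
  Check: interpolating c through the α_i gives m(x) = 3 + 1·x (degree < 2) with m(α_i) = c_i for every i, so c is indeed a codeword.


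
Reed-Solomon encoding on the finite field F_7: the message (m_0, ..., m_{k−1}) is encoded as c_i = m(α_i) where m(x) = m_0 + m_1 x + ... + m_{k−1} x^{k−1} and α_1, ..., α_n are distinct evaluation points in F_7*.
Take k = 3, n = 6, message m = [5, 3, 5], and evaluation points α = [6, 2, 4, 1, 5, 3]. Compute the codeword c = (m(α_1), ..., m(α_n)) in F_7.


c = [0, 3, 6, 6, 5, 3]

Message polynomial: m(x) = 5 + 3·x + 5·x^2 (mod 7).
For each evaluation point α_i, compute m(α_i) mod 7:
  α_1 = 6: Horner steps 5 → 5 → 0, so m(6) = 0.
  α_2 = 2: Horner steps 5 → 6 → 3, so m(2) = 3.
  α_3 = 4: Horner steps 5 → 2 → 6, so m(4) = 6.
  α_4 = 1: Horner steps 5 → 1 → 6, so m(1) = 6.
  α_5 = 5: Horner steps 5 → 0 → 5, so m(5) = 5.
  α_6 = 3: Horner steps 5 → 4 → 3, so m(3) = 3.
Codeword c = [0, 3, 6, 6, 5, 3] ∈ F_7^6.


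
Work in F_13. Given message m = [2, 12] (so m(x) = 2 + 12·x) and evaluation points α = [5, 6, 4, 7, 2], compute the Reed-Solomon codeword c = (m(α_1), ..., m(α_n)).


c = [10, 9, 11, 8, 0]

Message polynomial: m(x) = 2 + 12·x (mod 13).
For each evaluation point α_i, compute m(α_i) mod 13:
  α_1 = 5: Horner steps 12 → 10, so m(5) = 10.
  α_2 = 6: Horner steps 12 → 9, so m(6) = 9.
  α_3 = 4: Horner steps 12 → 11, so m(4) = 11.
  α_4 = 7: Horner steps 12 → 8, so m(7) = 8.
  α_5 = 2: Horner steps 12 → 0, so m(2) = 0.
Codeword c = [10, 9, 11, 8, 0] ∈ F_13^5.


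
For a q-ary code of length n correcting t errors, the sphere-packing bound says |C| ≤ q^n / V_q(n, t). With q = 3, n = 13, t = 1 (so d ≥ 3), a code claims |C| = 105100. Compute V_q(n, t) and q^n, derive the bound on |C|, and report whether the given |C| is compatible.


V_q(n, t) = 27, q^n = 1594323, Hamming bound = 59049, |C| = 105100 > bound (violated).

Step 1: Compute V_q(n, t) = Σ_{j=0}^1 C(n, j) (q−1)^j.
  j = 0: C(13,0)·(2)^0 = 1·1 = 1.
  j = 1: C(13,1)·(2)^1 = 13·2 = 26.
  V_q(n, t) = 1 + 26 = 27.
Step 2: q^n = 3^13 = 1594323.
Step 3: Hamming bound ⌊q^n / V_q(n,t)⌋ = ⌊1594323/27⌋ = 59049.
Step 4: Compare |C| = 105100 to 59049: violated.
The claimed |C| lies above the Hamming bound, so no 3-ary code of length 13 with d ≥ 3 can have 105100 codewords.


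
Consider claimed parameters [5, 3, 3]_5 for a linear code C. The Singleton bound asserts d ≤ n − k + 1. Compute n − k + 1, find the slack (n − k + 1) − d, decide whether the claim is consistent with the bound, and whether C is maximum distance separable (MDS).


Singleton RHS = n − k + 1 = 3, slack = 0, bound satisfied, MDS.

Singleton bound: d ≤ n − k + 1.
Here n = 5, k = 3, so n − k + 1 = 3.
Given d = 3, check d ≤ 3: YES.
Slack = (n − k + 1) − d = 0.
The code is MDS (slack = 0).
Description: the claimed parameters are [5, 3, 3]_5; such a code would be MDS (meets Singleton bound).


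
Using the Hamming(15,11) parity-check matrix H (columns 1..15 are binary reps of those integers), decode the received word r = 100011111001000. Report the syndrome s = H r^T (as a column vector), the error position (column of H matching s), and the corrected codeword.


s = (1, 0, 0, 0)^T, error position = 8, corrected codeword c = 100011101001000

Compute s = H r^T mod 2 one row at a time:
  s_1 = 1 + 1 + 0 + 0 + 1 + 0 + 0 + 0 = 3 ≡ 1 (mod 2).
  s_2 = 0 + 1 + 1 + 1 + 1 + 0 + 0 + 0 = 4 ≡ 0 (mod 2).
  s_3 = 0 + 0 + 1 + 1 + 0 + 0 + 0 + 0 = 2 ≡ 0 (mod 2).
  s_4 = 1 + 0 + 1 + 1 + 1 + 0 + 0 + 0 = 4 ≡ 0 (mod 2).
s = (1, 0, 0, 0)^T — this equals column 8 of H (binary 1000), so error is at position 8.
Correct: flip bit 8 of r = 100011111001000 to get c = 100011101001000.


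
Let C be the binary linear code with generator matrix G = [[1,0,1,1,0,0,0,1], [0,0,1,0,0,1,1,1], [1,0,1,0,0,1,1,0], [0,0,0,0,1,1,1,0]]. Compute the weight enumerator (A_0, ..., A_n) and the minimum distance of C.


Weight distribution: A_0 = 1, A_2 = 2, A_3 = 5, A_4 = 5, A_5 = 2, A_7 = 1. Minimum distance d = 2.

Enumerate all 2^4 = 16 messages m ∈ F_2^4.
For each, compute codeword c = mG in F_2^8, then tally its weight.
  m = 0000 → c = 00000000, weight = 0.
  m = 1000 → c = 10110001, weight = 4.
  m = 0100 → c = 00100111, weight = 4.
  m = 1100 → c = 10010110, weight = 4.
  m = 0010 → c = 10100110, weight = 4.
  m = 1010 → c = 00010111, weight = 4.
  m = 0110 → c = 10000001, weight = 2.
  m = 1110 → c = 00110000, weight = 2.
  m = 0001 → c = 00001110, weight = 3.
  m = 1001 → c = 10111111, weight = 7.
  m = 0101 → c = 00101001, weight = 3.
  m = 1101 → c = 10011000, weight = 3.
  m = 0011 → c = 10101000, weight = 3.
  m = 1011 → c = 00011001, weight = 3.
  m = 0111 → c = 10001111, weight = 5.
  m = 1111 → c = 00111110, weight = 5.
Tally weights:
  weight 0: 1 codewords.
  weight 2: 2 codewords.
  weight 3: 5 codewords.
  weight 4: 5 codewords.
  weight 5: 2 codewords.
  weight 7: 1 codewords.
Minimum distance d = smallest w > 0 with A_w > 0 = 2.
Sanity: Σ A_w = 16 = 2^4 = 16 ✓.


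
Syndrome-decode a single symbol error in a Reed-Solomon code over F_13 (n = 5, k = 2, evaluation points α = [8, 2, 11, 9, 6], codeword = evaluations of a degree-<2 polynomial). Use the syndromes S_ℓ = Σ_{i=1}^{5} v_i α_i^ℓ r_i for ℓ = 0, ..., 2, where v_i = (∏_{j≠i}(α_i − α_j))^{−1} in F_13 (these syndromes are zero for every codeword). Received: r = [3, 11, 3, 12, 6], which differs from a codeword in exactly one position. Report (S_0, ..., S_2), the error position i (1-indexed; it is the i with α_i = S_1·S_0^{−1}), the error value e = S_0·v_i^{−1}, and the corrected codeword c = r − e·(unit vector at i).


S = (11, 10, 2), error at position 1, error magnitude e = 6, c = [10, 11, 3, 12, 6].

Step 1: column multipliers v_i = (∏_{j≠i}(α_i − α_j))^{−1} mod 13.
  i = 1 (α = 8): (8−2)(8−11)(8−9)(8−6) = 6·(−3)·(−1)·2 = 36 ≡ 10, so v_1 = 10^{−1} = 4 (mod 13).
  i = 2 (α = 2): (2−8)(2−11)(2−9)(2−6) = (−6)·(−9)·(−7)·(−4) = 1512 ≡ 4, so v_2 = 4^{−1} = 10 (mod 13).
  i = 3 (α = 11): (11−8)(11−2)(11−9)(11−6) = 3·9·2·5 = 270 ≡ 10, so v_3 = 10^{−1} = 4 (mod 13).
  i = 4 (α = 9): (9−8)(9−2)(9−11)(9−6) = 1·7·(−2)·3 = −42 ≡ 10, so v_4 = 10^{−1} = 4 (mod 13).
  i = 5 (α = 6): (6−8)(6−2)(6−11)(6−9) = (−2)·4·(−5)·(−3) = −120 ≡ 10, so v_5 = 10^{−1} = 4 (mod 13).
  v = [4, 10, 4, 4, 4].
Step 2: syndromes of r = [3, 11, 3, 12, 6] (all sums mod 13).
  S_0 = Σ v_i r_i = 4·3 + 10·11 + 4·3 + 4·12 + 4·6 = 206 ≡ 11.
  S_1 = Σ v_i α_i r_i = 4·8·3 + 10·2·11 + 4·11·3 + 4·9·12 + 4·6·6 = 1024 ≡ 10.
  α_i^2 mod 13 = [12, 4, 4, 3, 10].
  S_2 = Σ v_i α_i^2 r_i = 4·12·3 + 10·4·11 + 4·4·3 + 4·3·12 + 4·10·6 = 1016 ≡ 2.
  S = (11, 10, 2) ≠ 0, so r is not a codeword (an error is present).
Step 3: locate the error. For a single error e at position i, S_ℓ = v_i·e·α_i^ℓ, so α_err = S_1/S_0.
  S_0^{−1} = 11^{−1} = 6 (mod 13), so α_err = 10·6 = 60 ≡ 8 = α_1. Error position i = 1.
  Consistency check: S_2/S_1 = 2·4 = 8 ≡ 8 = α_err ✓ (single-error assumption holds).
Step 4: error magnitude e = S_0/v_1 = S_0·∏_{j≠1}(α_1 − α_j) = 11·10 = 110 ≡ 6 (mod 13).
Step 5: correct position 1: c_1 = r_1 − e = 3 − 6 ≡ 10 (mod 13). Hence c = [10, 11, 3, 12, 6].
  Check: interpolating c through the α_i gives m(x) = 7 + 2·x (degree < 2) with m(α_i) = c_i for every i, so c is indeed a codeword.


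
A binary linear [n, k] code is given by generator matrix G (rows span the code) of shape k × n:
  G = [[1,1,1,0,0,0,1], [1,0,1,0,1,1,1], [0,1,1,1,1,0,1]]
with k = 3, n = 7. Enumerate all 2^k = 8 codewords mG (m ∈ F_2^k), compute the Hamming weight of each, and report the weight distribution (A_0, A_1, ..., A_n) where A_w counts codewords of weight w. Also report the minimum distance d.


Weight distribution: A_0 = 1, A_3 = 2, A_4 = 3, A_5 = 2. Minimum distance d = 3.

Enumerate all 2^3 = 8 messages m ∈ F_2^3.
For each, compute codeword c = mG in F_2^7, then tally its weight.
  m = 000 → c = 0000000, weight = 0.
  m = 100 → c = 1110001, weight = 4.
  m = 010 → c = 1010111, weight = 5.
  m = 110 → c = 0100110, weight = 3.
  m = 001 → c = 0111101, weight = 5.
  m = 101 → c = 1001100, weight = 3.
  m = 011 → c = 1101010, weight = 4.
  m = 111 → c = 0011011, weight = 4.
Tally weights:
  weight 0: 1 codewords.
  weight 3: 2 codewords.
  weight 4: 3 codewords.
  weight 5: 2 codewords.
Minimum distance d = smallest w > 0 with A_w > 0 = 3.
Sanity: Σ A_w = 8 = 2^3 = 8 ✓.


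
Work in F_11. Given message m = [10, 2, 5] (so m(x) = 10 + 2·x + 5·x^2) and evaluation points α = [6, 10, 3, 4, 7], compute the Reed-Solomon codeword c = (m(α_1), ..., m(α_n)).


c = [4, 2, 6, 10, 5]

Message polynomial: m(x) = 10 + 2·x + 5·x^2 (mod 11).
For each evaluation point α_i, compute m(α_i) mod 11:
  α_1 = 6: Horner steps 5 → 10 → 4, so m(6) = 4.
  α_2 = 10: Horner steps 5 → 8 → 2, so m(10) = 2.
  α_3 = 3: Horner steps 5 → 6 → 6, so m(3) = 6.
  α_4 = 4: Horner steps 5 → 0 → 10, so m(4) = 10.
  α_5 = 7: Horner steps 5 → 4 → 5, so m(7) = 5.
Codeword c = [4, 2, 6, 10, 5] ∈ F_11^5.


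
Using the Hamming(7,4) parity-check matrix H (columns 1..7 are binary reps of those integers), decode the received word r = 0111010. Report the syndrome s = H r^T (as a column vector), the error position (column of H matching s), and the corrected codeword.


s = (0, 1, 1)^T, error position = 3, corrected codeword c = 0101010

Compute s = H r^T mod 2 one row at a time:
  s_1 = 1 + 0 + 1 + 0 = 2 ≡ 0 (mod 2).
  s_2 = 1 + 1 + 1 + 0 = 3 ≡ 1 (mod 2).
  s_3 = 0 + 1 + 0 + 0 = 1 ≡ 1 (mod 2).
s = (0, 1, 1)^T — this equals column 3 of H (binary 011), so error is at position 3.
Correct: flip bit 3 of r = 0111010 to get c = 0101010.


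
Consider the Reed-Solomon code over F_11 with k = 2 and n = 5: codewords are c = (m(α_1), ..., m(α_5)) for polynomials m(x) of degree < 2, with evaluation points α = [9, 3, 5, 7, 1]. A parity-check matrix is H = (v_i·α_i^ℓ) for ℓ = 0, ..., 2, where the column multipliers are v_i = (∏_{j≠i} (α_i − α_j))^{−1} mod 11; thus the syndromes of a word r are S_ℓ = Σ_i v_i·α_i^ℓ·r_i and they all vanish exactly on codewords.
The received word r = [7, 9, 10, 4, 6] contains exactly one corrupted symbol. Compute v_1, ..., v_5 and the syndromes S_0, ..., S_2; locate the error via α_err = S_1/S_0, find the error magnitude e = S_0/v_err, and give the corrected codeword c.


S = (1, 5, 3), error at position 3, error magnitude e = 9, c = [7, 9, 1, 4, 6].

Step 1: column multipliers v_i = (∏_{j≠i}(α_i − α_j))^{−1} mod 11.
  i = 1 (α = 9): (9−3)(9−5)(9−7)(9−1) = 6·4·2·8 = 384 ≡ 10, so v_1 = 10^{−1} = 10 (mod 11).
  i = 2 (α = 3): (3−9)(3−5)(3−7)(3−1) = (−6)·(−2)·(−4)·2 = −96 ≡ 3, so v_2 = 3^{−1} = 4 (mod 11).
  i = 3 (α = 5): (5−9)(5−3)(5−7)(5−1) = (−4)·2·(−2)·4 = 64 ≡ 9, so v_3 = 9^{−1} = 5 (mod 11).
  i = 4 (α = 7): (7−9)(7−3)(7−5)(7−1) = (−2)·4·2·6 = −96 ≡ 3, so v_4 = 3^{−1} = 4 (mod 11).
  i = 5 (α = 1): (1−9)(1−3)(1−5)(1−7) = (−8)·(−2)·(−4)·(−6) = 384 ≡ 10, so v_5 = 10^{−1} = 10 (mod 11).
  v = [10, 4, 5, 4, 10].
Step 2: syndromes of r = [7, 9, 10, 4, 6] (all sums mod 11).
  S_0 = Σ v_i r_i = 10·7 + 4·9 + 5·10 + 4·4 + 10·6 = 232 ≡ 1.
  S_1 = Σ v_i α_i r_i = 10·9·7 + 4·3·9 + 5·5·10 + 4·7·4 + 10·1·6 = 1160 ≡ 5.
  α_i^2 mod 11 = [4, 9, 3, 5, 1].
  S_2 = Σ v_i α_i^2 r_i = 10·4·7 + 4·9·9 + 5·3·10 + 4·5·4 + 10·1·6 = 894 ≡ 3.
  S = (1, 5, 3) ≠ 0, so r is not a codeword (an error is present).
Step 3: locate the error. For a single error e at position i, S_ℓ = v_i·e·α_i^ℓ, so α_err = S_1/S_0.
  S_0^{−1} = 1^{−1} = 1 (mod 11), so α_err = 5·1 = 5 ≡ 5 = α_3. Error position i = 3.
  Consistency check: S_2/S_1 = 3·9 = 27 ≡ 5 = α_err ✓ (single-error assumption holds).
Step 4: error magnitude e = S_0/v_3 = S_0·∏_{j≠3}(α_3 − α_j) = 1·9 = 9 ≡ 9 (mod 11).
Step 5: correct position 3: c_3 = r_3 − e = 10 − 9 ≡ 1 (mod 11). Hence c = [7, 9, 1, 4, 6].
  Check: interpolating c through the α_i gives m(x) = 10 + 7·x (degree < 2) with m(α_i) = c_i for every i, so c is indeed a codeword.


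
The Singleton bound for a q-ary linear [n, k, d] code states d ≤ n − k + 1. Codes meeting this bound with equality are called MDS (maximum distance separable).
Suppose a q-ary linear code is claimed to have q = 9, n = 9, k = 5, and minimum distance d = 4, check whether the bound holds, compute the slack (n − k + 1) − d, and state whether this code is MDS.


Singleton RHS = n − k + 1 = 5, slack = 1, bound satisfied, not MDS.

Singleton bound: d ≤ n − k + 1.
Here n = 9, k = 5, so n − k + 1 = 5.
Given d = 4, check d ≤ 5: YES.
Slack = (n − k + 1) − d = 1.
The code is NOT MDS (slack = 1 > 0).
Description: the claimed parameters are [9, 5, 4]_9; such a code would be non-MDS.


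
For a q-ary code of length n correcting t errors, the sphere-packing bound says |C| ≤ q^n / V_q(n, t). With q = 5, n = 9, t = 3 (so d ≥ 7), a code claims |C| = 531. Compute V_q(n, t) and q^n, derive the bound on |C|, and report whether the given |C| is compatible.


V_q(n, t) = 5989, q^n = 1953125, Hamming bound = 326, |C| = 531 > bound (violated).

Step 1: Compute V_q(n, t) = Σ_{j=0}^3 C(n, j) (q−1)^j.
  j = 0: C(9,0)·(4)^0 = 1·1 = 1.
  j = 1: C(9,1)·(4)^1 = 9·4 = 36.
  j = 2: C(9,2)·(4)^2 = 36·16 = 576.
  j = 3: C(9,3)·(4)^3 = 84·64 = 5376.
  V_q(n, t) = 1 + 36 + 576 + 5376 = 5989.
Step 2: q^n = 5^9 = 1953125.
Step 3: Hamming bound ⌊q^n / V_q(n,t)⌋ = ⌊1953125/5989⌋ = 326.
Step 4: Compare |C| = 531 to 326: violated.
The claimed |C| lies above the Hamming bound, so no 5-ary code of length 9 with d ≥ 7 can have 531 codewords.


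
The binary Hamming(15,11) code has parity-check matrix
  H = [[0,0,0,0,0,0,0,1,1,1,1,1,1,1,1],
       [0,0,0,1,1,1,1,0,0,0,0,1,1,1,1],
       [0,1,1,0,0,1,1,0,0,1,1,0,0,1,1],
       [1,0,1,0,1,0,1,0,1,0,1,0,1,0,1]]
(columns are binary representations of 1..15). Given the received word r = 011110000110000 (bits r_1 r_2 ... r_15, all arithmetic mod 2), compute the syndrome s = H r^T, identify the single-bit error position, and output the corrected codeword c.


s = (0, 0, 0, 1)^T, error position = 1, corrected codeword c = 111110000110000

Compute s = H r^T mod 2 one row at a time:
  s_1 = 0 + 0 + 1 + 1 + 0 + 0 + 0 + 0 = 2 ≡ 0 (mod 2).
  s_2 = 1 + 1 + 0 + 0 + 0 + 0 + 0 + 0 = 2 ≡ 0 (mod 2).
  s_3 = 1 + 1 + 0 + 0 + 1 + 1 + 0 + 0 = 4 ≡ 0 (mod 2).
  s_4 = 0 + 1 + 1 + 0 + 0 + 1 + 0 + 0 = 3 ≡ 1 (mod 2).
s = (0, 0, 0, 1)^T — this equals column 1 of H (binary 0001), so error is at position 1.
Correct: flip bit 1 of r = 011110000110000 to get c = 111110000110000.


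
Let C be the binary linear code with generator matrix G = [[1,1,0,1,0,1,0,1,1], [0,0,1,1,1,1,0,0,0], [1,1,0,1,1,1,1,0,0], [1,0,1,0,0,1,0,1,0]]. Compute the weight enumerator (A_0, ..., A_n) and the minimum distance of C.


Weight distribution: A_0 = 1, A_4 = 9, A_6 = 6. Minimum distance d = 4.

Enumerate all 2^4 = 16 messages m ∈ F_2^4.
For each, compute codeword c = mG in F_2^9, then tally its weight.
  m = 0000 → c = 000000000, weight = 0.
  m = 1000 → c = 110101011, weight = 6.
  m = 0100 → c = 001111000, weight = 4.
  m = 1100 → c = 111010011, weight = 6.
  m = 0010 → c = 110111100, weight = 6.
  m = 1010 → c = 000010111, weight = 4.
  m = 0110 → c = 111000100, weight = 4.
  m = 1110 → c = 001101111, weight = 6.
  m = 0001 → c = 101001010, weight = 4.
  m = 1001 → c = 011100001, weight = 4.
  m = 0101 → c = 100110010, weight = 4.
  m = 1101 → c = 010011001, weight = 4.
  m = 0011 → c = 011110110, weight = 6.
  m = 1011 → c = 101011101, weight = 6.
  m = 0111 → c = 010001110, weight = 4.
  m = 1111 → c = 100100101, weight = 4.
Tally weights:
  weight 0: 1 codewords.
  weight 4: 9 codewords.
  weight 6: 6 codewords.
Minimum distance d = smallest w > 0 with A_w > 0 = 4.
Sanity: Σ A_w = 16 = 2^4 = 16 ✓.


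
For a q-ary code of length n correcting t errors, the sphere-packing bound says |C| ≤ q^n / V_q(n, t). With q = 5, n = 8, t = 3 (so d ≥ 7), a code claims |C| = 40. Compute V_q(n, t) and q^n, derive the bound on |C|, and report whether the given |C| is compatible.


V_q(n, t) = 4065, q^n = 390625, Hamming bound = 96, |C| = 40 ≤ bound (satisfied).

Step 1: Compute V_q(n, t) = Σ_{j=0}^3 C(n, j) (q−1)^j.
  j = 0: C(8,0)·(4)^0 = 1·1 = 1.
  j = 1: C(8,1)·(4)^1 = 8·4 = 32.
  j = 2: C(8,2)·(4)^2 = 28·16 = 448.
  j = 3: C(8,3)·(4)^3 = 56·64 = 3584.
  V_q(n, t) = 1 + 32 + 448 + 3584 = 4065.
Step 2: q^n = 5^8 = 390625.
Step 3: Hamming bound ⌊q^n / V_q(n,t)⌋ = ⌊390625/4065⌋ = 96.
Step 4: Compare |C| = 40 to 96: satisfied.
The claimed |C| lies below the Hamming bound.


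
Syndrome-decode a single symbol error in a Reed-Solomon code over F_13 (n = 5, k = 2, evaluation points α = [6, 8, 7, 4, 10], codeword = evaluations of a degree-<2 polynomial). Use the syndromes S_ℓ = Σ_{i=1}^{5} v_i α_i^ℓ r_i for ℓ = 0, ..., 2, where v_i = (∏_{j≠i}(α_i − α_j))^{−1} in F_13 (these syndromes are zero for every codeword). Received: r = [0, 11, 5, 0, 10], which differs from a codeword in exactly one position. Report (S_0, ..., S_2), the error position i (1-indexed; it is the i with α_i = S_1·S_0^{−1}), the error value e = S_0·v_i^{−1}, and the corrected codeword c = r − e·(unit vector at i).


S = (4, 11, 1), error at position 1, error magnitude e = 1, c = [12, 11, 5, 0, 10].

Step 1: column multipliers v_i = (∏_{j≠i}(α_i − α_j))^{−1} mod 13.
  i = 1 (α = 6): (6−8)(6−7)(6−4)(6−10) = (−2)·(−1)·2·(−4) = −16 ≡ 10, so v_1 = 10^{−1} = 4 (mod 13).
  i = 2 (α = 8): (8−6)(8−7)(8−4)(8−10) = 2·1·4·(−2) = −16 ≡ 10, so v_2 = 10^{−1} = 4 (mod 13).
  i = 3 (α = 7): (7−6)(7−8)(7−4)(7−10) = 1·(−1)·3·(−3) = 9 ≡ 9, so v_3 = 9^{−1} = 3 (mod 13).
  i = 4 (α = 4): (4−6)(4−8)(4−7)(4−10) = (−2)·(−4)·(−3)·(−6) = 144 ≡ 1, so v_4 = 1^{−1} = 1 (mod 13).
  i = 5 (α = 10): (10−6)(10−8)(10−7)(10−4) = 4·2·3·6 = 144 ≡ 1, so v_5 = 1^{−1} = 1 (mod 13).
  v = [4, 4, 3, 1, 1].
Step 2: syndromes of r = [0, 11, 5, 0, 10] (all sums mod 13).
  S_0 = Σ v_i r_i = 4·0 + 4·11 + 3·5 + 1·0 + 1·10 = 69 ≡ 4.
  S_1 = Σ v_i α_i r_i = 4·6·0 + 4·8·11 + 3·7·5 + 1·4·0 + 1·10·10 = 557 ≡ 11.
  α_i^2 mod 13 = [10, 12, 10, 3, 9].
  S_2 = Σ v_i α_i^2 r_i = 4·10·0 + 4·12·11 + 3·10·5 + 1·3·0 + 1·9·10 = 768 ≡ 1.
  S = (4, 11, 1) ≠ 0, so r is not a codeword (an error is present).
Step 3: locate the error. For a single error e at position i, S_ℓ = v_i·e·α_i^ℓ, so α_err = S_1/S_0.
  S_0^{−1} = 4^{−1} = 10 (mod 13), so α_err = 11·10 = 110 ≡ 6 = α_1. Error position i = 1.
  Consistency check: S_2/S_1 = 1·6 = 6 ≡ 6 = α_err ✓ (single-error assumption holds).
Step 4: error magnitude e = S_0/v_1 = S_0·∏_{j≠1}(α_1 − α_j) = 4·10 = 40 ≡ 1 (mod 13).
Step 5: correct position 1: c_1 = r_1 − e = 0 − 1 ≡ 12 (mod 13). Hence c = [12, 11, 5, 0, 10].
  Check: interpolating c through the α_i gives m(x) = 2 + 6·x (degree < 2) with m(α_i) = c_i for every i, so c is indeed a codeword.


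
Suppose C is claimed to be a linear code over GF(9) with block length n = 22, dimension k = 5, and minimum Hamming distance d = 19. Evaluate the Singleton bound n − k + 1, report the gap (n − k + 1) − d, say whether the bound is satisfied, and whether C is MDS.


Singleton RHS = n − k + 1 = 18, slack = -1, bound violated (no such code; not MDS).

Singleton bound: d ≤ n − k + 1.
Here n = 22, k = 5, so n − k + 1 = 18.
Given d = 19, check d ≤ 18: NO.
Slack = (n − k + 1) − d = -1.
The slack is negative: d = 19 exceeds n − k + 1 = 18 by 1, so the Singleton bound is violated and no linear [22, 5, 19]_9 code can exist. In particular it is not MDS (MDS requires d = n − k + 1 exactly).
Description: the claimed parameters are [22, 5, 19]_9; such a code would be impossible (violates the Singleton bound).


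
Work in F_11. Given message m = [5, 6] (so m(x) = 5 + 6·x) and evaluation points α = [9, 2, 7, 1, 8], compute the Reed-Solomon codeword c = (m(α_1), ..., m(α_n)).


c = [4, 6, 3, 0, 9]

Message polynomial: m(x) = 5 + 6·x (mod 11).
For each evaluation point α_i, compute m(α_i) mod 11:
  α_1 = 9: Horner steps 6 → 4, so m(9) = 4.
  α_2 = 2: Horner steps 6 → 6, so m(2) = 6.
  α_3 = 7: Horner steps 6 → 3, so m(7) = 3.
  α_4 = 1: Horner steps 6 → 0, so m(1) = 0.
  α_5 = 8: Horner steps 6 → 9, so m(8) = 9.
Codeword c = [4, 6, 3, 0, 9] ∈ F_11^5.


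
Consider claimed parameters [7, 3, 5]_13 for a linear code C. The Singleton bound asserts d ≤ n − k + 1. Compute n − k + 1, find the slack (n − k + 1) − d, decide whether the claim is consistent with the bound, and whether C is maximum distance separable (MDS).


Singleton RHS = n − k + 1 = 5, slack = 0, bound satisfied, MDS.

Singleton bound: d ≤ n − k + 1.
Here n = 7, k = 3, so n − k + 1 = 5.
Given d = 5, check d ≤ 5: YES.
Slack = (n − k + 1) − d = 0.
The code is MDS (slack = 0).
Description: the claimed parameters are [7, 3, 5]_13; such a code would be MDS (meets Singleton bound).


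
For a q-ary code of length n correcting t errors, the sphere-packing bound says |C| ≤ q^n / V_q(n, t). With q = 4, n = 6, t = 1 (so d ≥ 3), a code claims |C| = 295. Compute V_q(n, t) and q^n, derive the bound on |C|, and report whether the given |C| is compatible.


V_q(n, t) = 19, q^n = 4096, Hamming bound = 215, |C| = 295 > bound (violated).

Step 1: Compute V_q(n, t) = Σ_{j=0}^1 C(n, j) (q−1)^j.
  j = 0: C(6,0)·(3)^0 = 1·1 = 1.
  j = 1: C(6,1)·(3)^1 = 6·3 = 18.
  V_q(n, t) = 1 + 18 = 19.
Step 2: q^n = 4^6 = 4096.
Step 3: Hamming bound ⌊q^n / V_q(n,t)⌋ = ⌊4096/19⌋ = 215.
Step 4: Compare |C| = 295 to 215: violated.
The claimed |C| lies above the Hamming bound, so no 4-ary code of length 6 with d ≥ 3 can have 295 codewords.


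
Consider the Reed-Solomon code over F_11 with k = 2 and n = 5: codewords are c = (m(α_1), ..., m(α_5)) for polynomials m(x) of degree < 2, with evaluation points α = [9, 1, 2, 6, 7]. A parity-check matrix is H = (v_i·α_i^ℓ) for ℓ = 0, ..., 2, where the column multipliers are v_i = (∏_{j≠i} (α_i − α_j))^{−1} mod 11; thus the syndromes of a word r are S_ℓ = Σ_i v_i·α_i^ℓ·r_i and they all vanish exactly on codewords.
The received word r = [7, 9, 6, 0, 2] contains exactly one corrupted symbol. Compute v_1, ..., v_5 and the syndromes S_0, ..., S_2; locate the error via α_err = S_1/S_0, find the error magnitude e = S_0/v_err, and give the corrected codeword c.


S = (10, 5, 8), error at position 4, error magnitude e = 6, c = [7, 9, 6, 5, 2].

Step 1: column multipliers v_i = (∏_{j≠i}(α_i − α_j))^{−1} mod 11.
  i = 1 (α = 9): (9−1)(9−2)(9−6)(9−7) = 8·7·3·2 = 336 ≡ 6, so v_1 = 6^{−1} = 2 (mod 11).
  i = 2 (α = 1): (1−9)(1−2)(1−6)(1−7) = (−8)·(−1)·(−5)·(−6) = 240 ≡ 9, so v_2 = 9^{−1} = 5 (mod 11).
  i = 3 (α = 2): (2−9)(2−1)(2−6)(2−7) = (−7)·1·(−4)·(−5) = −140 ≡ 3, so v_3 = 3^{−1} = 4 (mod 11).
  i = 4 (α = 6): (6−9)(6−1)(6−2)(6−7) = (−3)·5·4·(−1) = 60 ≡ 5, so v_4 = 5^{−1} = 9 (mod 11).
  i = 5 (α = 7): (7−9)(7−1)(7−2)(7−6) = (−2)·6·5·1 = −60 ≡ 6, so v_5 = 6^{−1} = 2 (mod 11).
  v = [2, 5, 4, 9, 2].
Step 2: syndromes of r = [7, 9, 6, 0, 2] (all sums mod 11).
  S_0 = Σ v_i r_i = 2·7 + 5·9 + 4·6 + 9·0 + 2·2 = 87 ≡ 10.
  S_1 = Σ v_i α_i r_i = 2·9·7 + 5·1·9 + 4·2·6 + 9·6·0 + 2·7·2 = 247 ≡ 5.
  α_i^2 mod 11 = [4, 1, 4, 3, 5].
  S_2 = Σ v_i α_i^2 r_i = 2·4·7 + 5·1·9 + 4·4·6 + 9·3·0 + 2·5·2 = 217 ≡ 8.
  S = (10, 5, 8) ≠ 0, so r is not a codeword (an error is present).
Step 3: locate the error. For a single error e at position i, S_ℓ = v_i·e·α_i^ℓ, so α_err = S_1/S_0.
  S_0^{−1} = 10^{−1} = 10 (mod 11), so α_err = 5·10 = 50 ≡ 6 = α_4. Error position i = 4.
  Consistency check: S_2/S_1 = 8·9 = 72 ≡ 6 = α_err ✓ (single-error assumption holds).
Step 4: error magnitude e = S_0/v_4 = S_0·∏_{j≠4}(α_4 − α_j) = 10·5 = 50 ≡ 6 (mod 11).
Step 5: correct position 4: c_4 = r_4 − e = 0 − 6 ≡ 5 (mod 11). Hence c = [7, 9, 6, 5, 2].
  Check: interpolating c through the α_i gives m(x) = 1 + 8·x (degree < 2) with m(α_i) = c_i for every i, so c is indeed a codeword.


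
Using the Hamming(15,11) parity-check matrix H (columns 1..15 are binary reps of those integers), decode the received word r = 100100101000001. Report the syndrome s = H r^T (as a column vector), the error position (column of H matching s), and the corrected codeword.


s = (0, 1, 0, 0)^T, error position = 4, corrected codeword c = 100000101000001

Compute s = H r^T mod 2 one row at a time:
  s_1 = 0 + 1 + 0 + 0 + 0 + 0 + 0 + 1 = 2 ≡ 0 (mod 2).
  s_2 = 1 + 0 + 0 + 1 + 0 + 0 + 0 + 1 = 3 ≡ 1 (mod 2).
  s_3 = 0 + 0 + 0 + 1 + 0 + 0 + 0 + 1 = 2 ≡ 0 (mod 2).
  s_4 = 1 + 0 + 0 + 1 + 1 + 0 + 0 + 1 = 4 ≡ 0 (mod 2).
s = (0, 1, 0, 0)^T — this equals column 4 of H (binary 0100), so error is at position 4.
Correct: flip bit 4 of r = 100100101000001 to get c = 100000101000001.


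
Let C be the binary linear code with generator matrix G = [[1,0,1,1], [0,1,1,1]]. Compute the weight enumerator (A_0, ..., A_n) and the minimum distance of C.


Weight distribution: A_0 = 1, A_2 = 1, A_3 = 2. Minimum distance d = 2.

Enumerate all 2^2 = 4 messages m ∈ F_2^2.
For each, compute codeword c = mG in F_2^4, then tally its weight.
  m = 00 → c = 0000, weight = 0.
  m = 10 → c = 1011, weight = 3.
  m = 01 → c = 0111, weight = 3.
  m = 11 → c = 1100, weight = 2.
Tally weights:
  weight 0: 1 codewords.
  weight 2: 1 codewords.
  weight 3: 2 codewords.
Minimum distance d = smallest w > 0 with A_w > 0 = 2.
Sanity: Σ A_w = 4 = 2^2 = 4 ✓.


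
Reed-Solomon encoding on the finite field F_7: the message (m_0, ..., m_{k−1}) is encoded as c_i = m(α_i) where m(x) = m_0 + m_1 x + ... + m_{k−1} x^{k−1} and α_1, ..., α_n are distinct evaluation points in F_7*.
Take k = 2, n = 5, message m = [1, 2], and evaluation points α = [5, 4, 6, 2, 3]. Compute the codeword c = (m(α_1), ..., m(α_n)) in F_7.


c = [4, 2, 6, 5, 0]

Message polynomial: m(x) = 1 + 2·x (mod 7).
For each evaluation point α_i, compute m(α_i) mod 7:
  α_1 = 5: Horner steps 2 → 4, so m(5) = 4.
  α_2 = 4: Horner steps 2 → 2, so m(4) = 2.
  α_3 = 6: Horner steps 2 → 6, so m(6) = 6.
  α_4 = 2: Horner steps 2 → 5, so m(2) = 5.
  α_5 = 3: Horner steps 2 → 0, so m(3) = 0.
Codeword c = [4, 2, 6, 5, 0] ∈ F_7^5.


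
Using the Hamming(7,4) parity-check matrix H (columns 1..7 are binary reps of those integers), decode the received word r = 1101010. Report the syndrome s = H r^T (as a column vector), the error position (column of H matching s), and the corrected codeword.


s = (0, 0, 1)^T, error position = 1, corrected codeword c = 0101010

Compute s = H r^T mod 2 one row at a time:
  s_1 = 1 + 0 + 1 + 0 = 2 ≡ 0 (mod 2).
  s_2 = 1 + 0 + 1 + 0 = 2 ≡ 0 (mod 2).
  s_3 = 1 + 0 + 0 + 0 = 1 ≡ 1 (mod 2).
s = (0, 0, 1)^T — this equals column 1 of H (binary 001), so error is at position 1.
Correct: flip bit 1 of r = 1101010 to get c = 0101010.


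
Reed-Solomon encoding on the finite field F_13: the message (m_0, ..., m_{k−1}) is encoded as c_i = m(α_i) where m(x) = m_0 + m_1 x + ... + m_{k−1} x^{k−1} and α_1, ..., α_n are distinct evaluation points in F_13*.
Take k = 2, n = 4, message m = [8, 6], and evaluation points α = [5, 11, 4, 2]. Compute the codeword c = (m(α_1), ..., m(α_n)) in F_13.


c = [12, 9, 6, 7]

Message polynomial: m(x) = 8 + 6·x (mod 13).
For each evaluation point α_i, compute m(α_i) mod 13:
  α_1 = 5: Horner steps 6 → 12, so m(5) = 12.
  α_2 = 11: Horner steps 6 → 9, so m(11) = 9.
  α_3 = 4: Horner steps 6 → 6, so m(4) = 6.
  α_4 = 2: Horner steps 6 → 7, so m(2) = 7.
Codeword c = [12, 9, 6, 7] ∈ F_13^4.


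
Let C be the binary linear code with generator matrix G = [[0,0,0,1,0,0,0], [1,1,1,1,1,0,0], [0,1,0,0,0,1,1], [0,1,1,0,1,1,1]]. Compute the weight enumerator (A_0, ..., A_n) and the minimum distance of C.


Weight distribution: A_0 = 1, A_1 = 1, A_2 = 2, A_3 = 4, A_4 = 3, A_5 = 3, A_6 = 2. Minimum distance d = 1.

Enumerate all 2^4 = 16 messages m ∈ F_2^4.
For each, compute codeword c = mG in F_2^7, then tally its weight.
  m = 0000 → c = 0000000, weight = 0.
  m = 1000 → c = 0001000, weight = 1.
  m = 0100 → c = 1111100, weight = 5.
  m = 1100 → c = 1110100, weight = 4.
  m = 0010 → c = 0100011, weight = 3.
  m = 1010 → c = 0101011, weight = 4.
  m = 0110 → c = 1011111, weight = 6.
  m = 1110 → c = 1010111, weight = 5.
  m = 0001 → c = 0110111, weight = 5.
  m = 1001 → c = 0111111, weight = 6.
  m = 0101 → c = 1001011, weight = 4.
  m = 1101 → c = 1000011, weight = 3.
  m = 0011 → c = 0010100, weight = 2.
  m = 1011 → c = 0011100, weight = 3.
  m = 0111 → c = 1101000, weight = 3.
  m = 1111 → c = 1100000, weight = 2.
Tally weights:
  weight 0: 1 codewords.
  weight 1: 1 codewords.
  weight 2: 2 codewords.
  weight 3: 4 codewords.
  weight 4: 3 codewords.
  weight 5: 3 codewords.
  weight 6: 2 codewords.
Minimum distance d = smallest w > 0 with A_w > 0 = 1.
Sanity: Σ A_w = 16 = 2^4 = 16 ✓.
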